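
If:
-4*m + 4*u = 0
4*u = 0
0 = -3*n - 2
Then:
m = 0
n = -2/3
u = 0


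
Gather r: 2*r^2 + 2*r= 2*r^2 + 2*r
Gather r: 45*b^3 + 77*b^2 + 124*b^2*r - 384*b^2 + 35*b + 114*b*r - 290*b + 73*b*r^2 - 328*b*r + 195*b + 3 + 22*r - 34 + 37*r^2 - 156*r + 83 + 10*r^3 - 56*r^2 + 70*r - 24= 45*b^3 - 307*b^2 - 60*b + 10*r^3 + r^2*(73*b - 19) + r*(124*b^2 - 214*b - 64) + 28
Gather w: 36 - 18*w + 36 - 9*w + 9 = 81 - 27*w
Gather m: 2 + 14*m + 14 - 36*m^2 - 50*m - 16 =-36*m^2 - 36*m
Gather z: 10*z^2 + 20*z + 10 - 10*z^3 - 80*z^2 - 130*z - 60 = -10*z^3 - 70*z^2 - 110*z - 50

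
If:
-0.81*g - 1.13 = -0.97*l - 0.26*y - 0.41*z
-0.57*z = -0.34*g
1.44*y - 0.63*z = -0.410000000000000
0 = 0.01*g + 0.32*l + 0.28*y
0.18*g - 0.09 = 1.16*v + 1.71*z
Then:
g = -1.28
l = 0.58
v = 0.85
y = -0.62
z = -0.77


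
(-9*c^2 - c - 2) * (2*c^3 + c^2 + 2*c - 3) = -18*c^5 - 11*c^4 - 23*c^3 + 23*c^2 - c + 6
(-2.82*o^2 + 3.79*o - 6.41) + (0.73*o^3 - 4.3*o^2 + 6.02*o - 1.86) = 0.73*o^3 - 7.12*o^2 + 9.81*o - 8.27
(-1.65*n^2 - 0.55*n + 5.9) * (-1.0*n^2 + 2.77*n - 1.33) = 1.65*n^4 - 4.0205*n^3 - 5.229*n^2 + 17.0745*n - 7.847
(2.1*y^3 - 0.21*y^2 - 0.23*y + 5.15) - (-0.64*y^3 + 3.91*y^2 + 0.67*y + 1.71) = 2.74*y^3 - 4.12*y^2 - 0.9*y + 3.44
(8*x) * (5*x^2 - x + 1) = 40*x^3 - 8*x^2 + 8*x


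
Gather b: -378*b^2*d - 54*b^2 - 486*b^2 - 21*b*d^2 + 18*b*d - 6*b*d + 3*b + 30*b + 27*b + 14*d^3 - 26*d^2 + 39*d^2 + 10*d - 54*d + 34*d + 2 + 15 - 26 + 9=b^2*(-378*d - 540) + b*(-21*d^2 + 12*d + 60) + 14*d^3 + 13*d^2 - 10*d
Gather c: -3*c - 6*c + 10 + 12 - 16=6 - 9*c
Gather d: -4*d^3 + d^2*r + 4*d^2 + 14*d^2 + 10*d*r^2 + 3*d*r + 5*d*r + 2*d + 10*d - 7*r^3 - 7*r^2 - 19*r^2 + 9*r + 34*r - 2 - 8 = -4*d^3 + d^2*(r + 18) + d*(10*r^2 + 8*r + 12) - 7*r^3 - 26*r^2 + 43*r - 10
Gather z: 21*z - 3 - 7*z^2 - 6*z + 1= -7*z^2 + 15*z - 2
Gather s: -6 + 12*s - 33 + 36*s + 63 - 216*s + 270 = 294 - 168*s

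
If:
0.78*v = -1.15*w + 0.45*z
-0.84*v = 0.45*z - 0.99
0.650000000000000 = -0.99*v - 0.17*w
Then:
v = -1.06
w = 2.36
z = 4.18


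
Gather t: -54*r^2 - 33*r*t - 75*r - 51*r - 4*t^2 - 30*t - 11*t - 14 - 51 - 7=-54*r^2 - 126*r - 4*t^2 + t*(-33*r - 41) - 72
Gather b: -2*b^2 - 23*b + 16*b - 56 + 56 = -2*b^2 - 7*b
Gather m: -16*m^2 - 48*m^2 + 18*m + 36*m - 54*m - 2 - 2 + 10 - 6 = -64*m^2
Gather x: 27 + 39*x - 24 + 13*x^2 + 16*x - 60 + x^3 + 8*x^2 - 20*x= x^3 + 21*x^2 + 35*x - 57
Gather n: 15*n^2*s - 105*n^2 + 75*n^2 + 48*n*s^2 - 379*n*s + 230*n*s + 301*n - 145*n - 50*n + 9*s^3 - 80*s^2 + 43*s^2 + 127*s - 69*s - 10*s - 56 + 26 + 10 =n^2*(15*s - 30) + n*(48*s^2 - 149*s + 106) + 9*s^3 - 37*s^2 + 48*s - 20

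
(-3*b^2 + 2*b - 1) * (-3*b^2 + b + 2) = 9*b^4 - 9*b^3 - b^2 + 3*b - 2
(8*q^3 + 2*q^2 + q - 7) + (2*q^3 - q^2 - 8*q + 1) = 10*q^3 + q^2 - 7*q - 6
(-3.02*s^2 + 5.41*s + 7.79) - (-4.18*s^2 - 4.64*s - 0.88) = 1.16*s^2 + 10.05*s + 8.67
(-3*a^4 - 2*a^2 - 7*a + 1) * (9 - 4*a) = 12*a^5 - 27*a^4 + 8*a^3 + 10*a^2 - 67*a + 9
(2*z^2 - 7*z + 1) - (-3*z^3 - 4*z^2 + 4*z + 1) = 3*z^3 + 6*z^2 - 11*z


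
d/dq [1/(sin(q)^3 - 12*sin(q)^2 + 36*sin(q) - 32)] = 3*(6 - sin(q))*cos(q)/((sin(q) - 8)^2*(sin(q) - 2)^3)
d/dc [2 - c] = -1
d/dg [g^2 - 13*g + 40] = 2*g - 13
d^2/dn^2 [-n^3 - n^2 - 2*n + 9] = -6*n - 2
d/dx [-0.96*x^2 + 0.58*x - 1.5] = 0.58 - 1.92*x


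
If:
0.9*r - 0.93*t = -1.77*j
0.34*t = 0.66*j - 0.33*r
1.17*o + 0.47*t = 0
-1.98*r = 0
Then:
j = 0.00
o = 0.00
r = 0.00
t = 0.00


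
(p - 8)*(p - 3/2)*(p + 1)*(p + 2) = p^4 - 13*p^3/2 - 29*p^2/2 + 17*p + 24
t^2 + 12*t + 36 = (t + 6)^2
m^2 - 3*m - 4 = (m - 4)*(m + 1)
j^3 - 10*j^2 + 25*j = j*(j - 5)^2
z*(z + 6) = z^2 + 6*z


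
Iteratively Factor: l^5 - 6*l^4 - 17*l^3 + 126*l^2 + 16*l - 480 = (l - 5)*(l^4 - l^3 - 22*l^2 + 16*l + 96) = (l - 5)*(l + 2)*(l^3 - 3*l^2 - 16*l + 48) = (l - 5)*(l - 3)*(l + 2)*(l^2 - 16) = (l - 5)*(l - 4)*(l - 3)*(l + 2)*(l + 4)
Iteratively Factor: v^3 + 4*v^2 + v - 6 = (v - 1)*(v^2 + 5*v + 6) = (v - 1)*(v + 3)*(v + 2)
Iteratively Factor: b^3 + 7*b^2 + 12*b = (b + 4)*(b^2 + 3*b) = b*(b + 4)*(b + 3)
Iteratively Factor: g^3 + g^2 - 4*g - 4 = (g - 2)*(g^2 + 3*g + 2) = (g - 2)*(g + 2)*(g + 1)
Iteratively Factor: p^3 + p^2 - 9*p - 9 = (p + 1)*(p^2 - 9) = (p - 3)*(p + 1)*(p + 3)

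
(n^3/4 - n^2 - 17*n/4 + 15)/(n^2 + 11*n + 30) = (n^3 - 4*n^2 - 17*n + 60)/(4*(n^2 + 11*n + 30))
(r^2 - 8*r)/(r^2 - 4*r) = (r - 8)/(r - 4)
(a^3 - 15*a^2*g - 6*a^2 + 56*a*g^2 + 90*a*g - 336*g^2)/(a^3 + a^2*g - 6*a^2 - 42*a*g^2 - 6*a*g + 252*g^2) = (a^2 - 15*a*g + 56*g^2)/(a^2 + a*g - 42*g^2)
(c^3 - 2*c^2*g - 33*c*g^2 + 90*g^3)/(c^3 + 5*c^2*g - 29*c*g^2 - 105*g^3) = (c^2 + 3*c*g - 18*g^2)/(c^2 + 10*c*g + 21*g^2)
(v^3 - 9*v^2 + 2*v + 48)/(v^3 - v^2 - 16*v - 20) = (v^2 - 11*v + 24)/(v^2 - 3*v - 10)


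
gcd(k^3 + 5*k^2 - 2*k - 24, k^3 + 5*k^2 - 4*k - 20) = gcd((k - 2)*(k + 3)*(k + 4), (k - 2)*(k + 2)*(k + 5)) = k - 2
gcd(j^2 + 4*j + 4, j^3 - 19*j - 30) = j + 2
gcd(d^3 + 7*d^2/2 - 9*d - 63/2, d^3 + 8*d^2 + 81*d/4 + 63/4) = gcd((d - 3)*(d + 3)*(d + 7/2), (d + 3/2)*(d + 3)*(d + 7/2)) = d^2 + 13*d/2 + 21/2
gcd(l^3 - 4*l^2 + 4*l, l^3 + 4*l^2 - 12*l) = l^2 - 2*l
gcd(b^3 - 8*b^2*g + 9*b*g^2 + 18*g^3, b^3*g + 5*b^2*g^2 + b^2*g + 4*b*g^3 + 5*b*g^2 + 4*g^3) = b + g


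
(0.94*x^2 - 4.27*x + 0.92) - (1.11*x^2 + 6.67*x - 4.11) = -0.17*x^2 - 10.94*x + 5.03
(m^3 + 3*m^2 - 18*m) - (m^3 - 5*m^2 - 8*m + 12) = 8*m^2 - 10*m - 12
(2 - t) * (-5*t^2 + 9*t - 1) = 5*t^3 - 19*t^2 + 19*t - 2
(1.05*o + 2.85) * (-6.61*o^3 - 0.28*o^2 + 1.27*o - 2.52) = -6.9405*o^4 - 19.1325*o^3 + 0.5355*o^2 + 0.9735*o - 7.182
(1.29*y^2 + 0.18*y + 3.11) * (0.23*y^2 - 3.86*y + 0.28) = 0.2967*y^4 - 4.938*y^3 + 0.3817*y^2 - 11.9542*y + 0.8708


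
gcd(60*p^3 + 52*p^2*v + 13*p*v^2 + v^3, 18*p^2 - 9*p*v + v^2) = 1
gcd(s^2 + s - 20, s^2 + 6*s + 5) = s + 5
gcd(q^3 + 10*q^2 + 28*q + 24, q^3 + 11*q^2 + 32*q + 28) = q^2 + 4*q + 4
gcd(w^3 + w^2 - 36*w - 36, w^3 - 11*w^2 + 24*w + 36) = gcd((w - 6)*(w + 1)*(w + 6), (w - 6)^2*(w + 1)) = w^2 - 5*w - 6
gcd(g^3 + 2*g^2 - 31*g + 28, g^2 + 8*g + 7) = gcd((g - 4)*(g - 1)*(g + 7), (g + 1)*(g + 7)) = g + 7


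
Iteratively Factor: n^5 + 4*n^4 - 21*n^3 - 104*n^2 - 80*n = (n - 5)*(n^4 + 9*n^3 + 24*n^2 + 16*n) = n*(n - 5)*(n^3 + 9*n^2 + 24*n + 16) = n*(n - 5)*(n + 4)*(n^2 + 5*n + 4) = n*(n - 5)*(n + 1)*(n + 4)*(n + 4)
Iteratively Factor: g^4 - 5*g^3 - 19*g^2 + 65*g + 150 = (g - 5)*(g^3 - 19*g - 30) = (g - 5)^2*(g^2 + 5*g + 6) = (g - 5)^2*(g + 3)*(g + 2)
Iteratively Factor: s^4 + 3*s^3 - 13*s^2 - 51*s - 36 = (s + 3)*(s^3 - 13*s - 12) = (s - 4)*(s + 3)*(s^2 + 4*s + 3) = (s - 4)*(s + 3)^2*(s + 1)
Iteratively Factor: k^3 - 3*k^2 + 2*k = (k - 1)*(k^2 - 2*k) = k*(k - 1)*(k - 2)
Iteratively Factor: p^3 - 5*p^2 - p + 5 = (p - 5)*(p^2 - 1) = (p - 5)*(p + 1)*(p - 1)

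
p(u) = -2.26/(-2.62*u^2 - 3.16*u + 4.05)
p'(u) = -2.26*(5.24*u + 3.16)/(-2.62*u^2 - 3.16*u + 4.05)^2 = (-11.8424*u - 7.1416)/(2.62*u^2 + 3.16*u - 4.05)^2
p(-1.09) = -0.52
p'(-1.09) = 0.30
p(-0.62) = -0.45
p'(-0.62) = 0.01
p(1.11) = 0.84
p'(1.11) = -2.81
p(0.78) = 256.58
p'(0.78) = -211117.42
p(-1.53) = -0.82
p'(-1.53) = 1.45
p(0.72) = -5.42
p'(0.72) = -90.28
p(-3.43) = 0.14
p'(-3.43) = 0.13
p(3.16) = 0.07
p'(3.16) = -0.04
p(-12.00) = 0.01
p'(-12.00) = 0.00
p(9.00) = 0.01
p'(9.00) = -0.00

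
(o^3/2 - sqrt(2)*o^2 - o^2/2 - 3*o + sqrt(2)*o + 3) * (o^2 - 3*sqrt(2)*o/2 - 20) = o^5/2 - 7*sqrt(2)*o^4/4 - o^4/2 - 10*o^3 + 7*sqrt(2)*o^3/4 + 10*o^2 + 49*sqrt(2)*o^2/2 - 49*sqrt(2)*o/2 + 60*o - 60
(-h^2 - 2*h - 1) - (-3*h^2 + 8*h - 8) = 2*h^2 - 10*h + 7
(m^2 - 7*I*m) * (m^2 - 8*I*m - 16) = m^4 - 15*I*m^3 - 72*m^2 + 112*I*m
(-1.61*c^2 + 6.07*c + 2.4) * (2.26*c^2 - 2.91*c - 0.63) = -3.6386*c^4 + 18.4033*c^3 - 11.2254*c^2 - 10.8081*c - 1.512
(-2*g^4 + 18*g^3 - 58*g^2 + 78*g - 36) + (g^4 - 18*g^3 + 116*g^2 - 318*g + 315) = -g^4 + 58*g^2 - 240*g + 279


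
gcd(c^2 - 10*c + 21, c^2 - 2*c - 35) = c - 7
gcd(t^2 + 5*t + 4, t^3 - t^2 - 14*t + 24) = t + 4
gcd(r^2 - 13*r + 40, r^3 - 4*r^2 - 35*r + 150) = r - 5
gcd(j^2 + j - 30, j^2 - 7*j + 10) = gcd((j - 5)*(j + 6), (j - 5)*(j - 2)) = j - 5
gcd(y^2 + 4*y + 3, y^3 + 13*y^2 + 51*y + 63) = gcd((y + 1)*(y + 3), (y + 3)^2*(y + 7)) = y + 3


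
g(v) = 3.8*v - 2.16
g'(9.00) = 3.80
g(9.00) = 32.04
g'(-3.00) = 3.80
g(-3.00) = -13.56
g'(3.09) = 3.80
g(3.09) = 9.58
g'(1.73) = 3.80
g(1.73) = 4.41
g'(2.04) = 3.80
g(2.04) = 5.59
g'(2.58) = 3.80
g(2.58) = 7.64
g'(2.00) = 3.80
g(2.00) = 5.44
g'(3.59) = 3.80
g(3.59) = 11.48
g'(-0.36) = 3.80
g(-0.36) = -3.53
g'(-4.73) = 3.80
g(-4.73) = -20.13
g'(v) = 3.80000000000000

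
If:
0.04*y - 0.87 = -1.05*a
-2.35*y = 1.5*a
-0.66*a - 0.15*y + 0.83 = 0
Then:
No Solution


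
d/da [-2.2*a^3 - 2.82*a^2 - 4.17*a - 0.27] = -6.6*a^2 - 5.64*a - 4.17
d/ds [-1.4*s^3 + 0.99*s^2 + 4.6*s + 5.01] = -4.2*s^2 + 1.98*s + 4.6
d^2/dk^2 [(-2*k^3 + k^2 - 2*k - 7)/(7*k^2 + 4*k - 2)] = 6*(-62*k^3 - 313*k^2 - 232*k - 74)/(343*k^6 + 588*k^5 + 42*k^4 - 272*k^3 - 12*k^2 + 48*k - 8)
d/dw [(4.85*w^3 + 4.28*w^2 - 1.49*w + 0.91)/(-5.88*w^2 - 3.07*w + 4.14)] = (-28.518*w^4 - 29.779*w^3 + 38.3362*w^2 + 46.14*w - 3.3749)/(34.5744*w^4 + 36.1032*w^3 - 39.2615*w^2 - 25.4196*w + 17.1396)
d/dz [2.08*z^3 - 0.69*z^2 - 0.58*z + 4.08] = 6.24*z^2 - 1.38*z - 0.58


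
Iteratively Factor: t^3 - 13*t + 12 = (t + 4)*(t^2 - 4*t + 3) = (t - 3)*(t + 4)*(t - 1)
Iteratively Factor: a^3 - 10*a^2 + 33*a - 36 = (a - 4)*(a^2 - 6*a + 9) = (a - 4)*(a - 3)*(a - 3)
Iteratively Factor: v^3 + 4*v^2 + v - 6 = (v + 2)*(v^2 + 2*v - 3) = (v + 2)*(v + 3)*(v - 1)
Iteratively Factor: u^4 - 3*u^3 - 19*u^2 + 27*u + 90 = (u - 3)*(u^3 - 19*u - 30) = (u - 5)*(u - 3)*(u^2 + 5*u + 6) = (u - 5)*(u - 3)*(u + 2)*(u + 3)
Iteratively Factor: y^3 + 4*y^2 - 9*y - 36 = (y - 3)*(y^2 + 7*y + 12) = (y - 3)*(y + 3)*(y + 4)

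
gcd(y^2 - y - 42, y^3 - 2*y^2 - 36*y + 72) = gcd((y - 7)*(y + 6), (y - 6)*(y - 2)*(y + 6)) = y + 6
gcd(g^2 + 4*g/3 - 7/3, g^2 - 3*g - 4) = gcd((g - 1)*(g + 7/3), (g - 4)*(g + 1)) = 1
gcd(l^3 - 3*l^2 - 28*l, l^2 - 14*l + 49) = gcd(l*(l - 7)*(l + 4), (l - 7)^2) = l - 7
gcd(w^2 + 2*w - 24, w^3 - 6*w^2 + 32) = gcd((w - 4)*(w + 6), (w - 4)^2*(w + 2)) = w - 4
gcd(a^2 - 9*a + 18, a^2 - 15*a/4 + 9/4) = a - 3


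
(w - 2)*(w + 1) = w^2 - w - 2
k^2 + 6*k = k*(k + 6)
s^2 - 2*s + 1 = (s - 1)^2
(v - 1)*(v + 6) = v^2 + 5*v - 6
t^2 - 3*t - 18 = (t - 6)*(t + 3)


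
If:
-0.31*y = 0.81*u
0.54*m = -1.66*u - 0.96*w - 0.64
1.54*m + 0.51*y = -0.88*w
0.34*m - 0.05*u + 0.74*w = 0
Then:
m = -0.39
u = -0.35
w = 0.16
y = 0.91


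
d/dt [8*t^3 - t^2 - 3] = 2*t*(12*t - 1)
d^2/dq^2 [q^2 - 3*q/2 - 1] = 2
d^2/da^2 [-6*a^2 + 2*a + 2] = -12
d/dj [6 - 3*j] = -3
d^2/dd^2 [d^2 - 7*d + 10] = 2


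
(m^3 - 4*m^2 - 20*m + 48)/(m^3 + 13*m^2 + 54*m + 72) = (m^2 - 8*m + 12)/(m^2 + 9*m + 18)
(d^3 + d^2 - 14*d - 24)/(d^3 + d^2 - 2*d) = (d^2 - d - 12)/(d*(d - 1))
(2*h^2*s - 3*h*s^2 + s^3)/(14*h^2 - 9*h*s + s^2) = s*(-h + s)/(-7*h + s)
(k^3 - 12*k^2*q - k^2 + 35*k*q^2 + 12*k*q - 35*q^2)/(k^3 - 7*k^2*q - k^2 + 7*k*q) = (k - 5*q)/k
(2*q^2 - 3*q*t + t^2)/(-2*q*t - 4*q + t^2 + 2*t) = (-q + t)/(t + 2)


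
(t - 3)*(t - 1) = t^2 - 4*t + 3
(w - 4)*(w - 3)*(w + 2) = w^3 - 5*w^2 - 2*w + 24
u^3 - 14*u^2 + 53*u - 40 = (u - 8)*(u - 5)*(u - 1)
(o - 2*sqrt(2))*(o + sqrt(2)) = o^2 - sqrt(2)*o - 4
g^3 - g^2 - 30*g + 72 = (g - 4)*(g - 3)*(g + 6)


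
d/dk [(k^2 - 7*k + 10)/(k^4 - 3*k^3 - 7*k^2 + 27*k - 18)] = 2*(-k^3 + 8*k^2 - 5*k - 18)/(k^6 - 2*k^5 - 17*k^4 + 36*k^3 + 63*k^2 - 162*k + 81)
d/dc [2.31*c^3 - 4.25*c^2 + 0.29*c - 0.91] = 6.93*c^2 - 8.5*c + 0.29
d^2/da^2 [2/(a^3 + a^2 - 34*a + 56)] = 4*(-(3*a + 1)*(a^3 + a^2 - 34*a + 56) + (3*a^2 + 2*a - 34)^2)/(a^3 + a^2 - 34*a + 56)^3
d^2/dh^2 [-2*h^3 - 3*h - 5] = -12*h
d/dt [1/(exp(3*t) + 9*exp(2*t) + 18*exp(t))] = 3*(-exp(2*t) - 6*exp(t) - 6)*exp(-t)/(exp(2*t) + 9*exp(t) + 18)^2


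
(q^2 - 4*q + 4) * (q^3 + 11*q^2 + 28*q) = q^5 + 7*q^4 - 12*q^3 - 68*q^2 + 112*q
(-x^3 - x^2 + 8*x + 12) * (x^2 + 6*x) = -x^5 - 7*x^4 + 2*x^3 + 60*x^2 + 72*x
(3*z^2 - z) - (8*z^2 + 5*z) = -5*z^2 - 6*z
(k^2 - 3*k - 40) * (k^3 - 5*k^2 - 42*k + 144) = k^5 - 8*k^4 - 67*k^3 + 470*k^2 + 1248*k - 5760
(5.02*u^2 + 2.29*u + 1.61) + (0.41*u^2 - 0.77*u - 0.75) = 5.43*u^2 + 1.52*u + 0.86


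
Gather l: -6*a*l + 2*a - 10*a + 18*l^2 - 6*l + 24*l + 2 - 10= -8*a + 18*l^2 + l*(18 - 6*a) - 8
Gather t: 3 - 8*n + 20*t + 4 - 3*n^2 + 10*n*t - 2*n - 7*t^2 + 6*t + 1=-3*n^2 - 10*n - 7*t^2 + t*(10*n + 26) + 8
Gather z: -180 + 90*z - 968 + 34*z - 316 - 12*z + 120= 112*z - 1344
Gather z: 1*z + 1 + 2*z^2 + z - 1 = 2*z^2 + 2*z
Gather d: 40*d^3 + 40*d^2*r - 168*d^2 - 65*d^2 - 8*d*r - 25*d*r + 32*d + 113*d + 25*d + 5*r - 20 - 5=40*d^3 + d^2*(40*r - 233) + d*(170 - 33*r) + 5*r - 25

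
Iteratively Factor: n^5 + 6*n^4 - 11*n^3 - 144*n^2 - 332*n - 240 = (n + 2)*(n^4 + 4*n^3 - 19*n^2 - 106*n - 120) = (n - 5)*(n + 2)*(n^3 + 9*n^2 + 26*n + 24) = (n - 5)*(n + 2)*(n + 4)*(n^2 + 5*n + 6) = (n - 5)*(n + 2)*(n + 3)*(n + 4)*(n + 2)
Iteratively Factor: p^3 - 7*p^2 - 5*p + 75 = (p - 5)*(p^2 - 2*p - 15) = (p - 5)^2*(p + 3)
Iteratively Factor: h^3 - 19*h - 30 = (h + 3)*(h^2 - 3*h - 10) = (h + 2)*(h + 3)*(h - 5)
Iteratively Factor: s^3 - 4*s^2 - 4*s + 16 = (s - 4)*(s^2 - 4) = (s - 4)*(s - 2)*(s + 2)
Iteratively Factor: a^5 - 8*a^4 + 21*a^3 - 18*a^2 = (a - 2)*(a^4 - 6*a^3 + 9*a^2) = (a - 3)*(a - 2)*(a^3 - 3*a^2) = a*(a - 3)*(a - 2)*(a^2 - 3*a) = a^2*(a - 3)*(a - 2)*(a - 3)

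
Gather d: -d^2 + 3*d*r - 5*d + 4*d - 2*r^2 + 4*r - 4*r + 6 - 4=-d^2 + d*(3*r - 1) - 2*r^2 + 2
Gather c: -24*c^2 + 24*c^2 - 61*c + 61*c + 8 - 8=0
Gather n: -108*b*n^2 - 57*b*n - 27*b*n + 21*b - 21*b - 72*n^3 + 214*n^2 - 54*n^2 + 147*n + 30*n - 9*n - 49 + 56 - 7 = -72*n^3 + n^2*(160 - 108*b) + n*(168 - 84*b)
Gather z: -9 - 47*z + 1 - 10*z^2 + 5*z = -10*z^2 - 42*z - 8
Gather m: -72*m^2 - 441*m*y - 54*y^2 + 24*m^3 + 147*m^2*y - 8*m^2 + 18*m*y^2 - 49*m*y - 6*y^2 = 24*m^3 + m^2*(147*y - 80) + m*(18*y^2 - 490*y) - 60*y^2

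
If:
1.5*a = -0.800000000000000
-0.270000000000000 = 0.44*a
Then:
No Solution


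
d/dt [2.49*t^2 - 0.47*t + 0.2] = 4.98*t - 0.47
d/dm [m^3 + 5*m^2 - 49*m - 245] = 3*m^2 + 10*m - 49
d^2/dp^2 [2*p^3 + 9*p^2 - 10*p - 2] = 12*p + 18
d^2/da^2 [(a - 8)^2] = 2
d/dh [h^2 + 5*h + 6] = 2*h + 5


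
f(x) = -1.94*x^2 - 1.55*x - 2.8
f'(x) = -3.88*x - 1.55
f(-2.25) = -9.13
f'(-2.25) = 7.18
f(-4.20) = -30.51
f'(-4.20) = 14.75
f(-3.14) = -17.06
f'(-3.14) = 10.63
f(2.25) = -16.11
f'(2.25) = -10.28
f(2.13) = -14.90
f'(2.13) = -9.81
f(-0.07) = -2.70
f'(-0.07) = -1.28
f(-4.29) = -31.85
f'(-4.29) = 15.10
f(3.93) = -38.85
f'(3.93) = -16.80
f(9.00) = -173.89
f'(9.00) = -36.47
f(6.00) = -81.94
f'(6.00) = -24.83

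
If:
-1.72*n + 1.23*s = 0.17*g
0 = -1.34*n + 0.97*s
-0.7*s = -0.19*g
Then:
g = 0.00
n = 0.00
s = 0.00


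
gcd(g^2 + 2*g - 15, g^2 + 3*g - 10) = g + 5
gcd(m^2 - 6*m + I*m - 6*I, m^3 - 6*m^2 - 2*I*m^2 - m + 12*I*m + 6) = m - 6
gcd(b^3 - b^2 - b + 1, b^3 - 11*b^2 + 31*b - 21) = b - 1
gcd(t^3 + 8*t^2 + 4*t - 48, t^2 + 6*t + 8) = t + 4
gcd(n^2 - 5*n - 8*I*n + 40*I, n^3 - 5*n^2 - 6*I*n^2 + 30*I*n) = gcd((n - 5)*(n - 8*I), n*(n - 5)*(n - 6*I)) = n - 5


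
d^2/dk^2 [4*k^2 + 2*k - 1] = 8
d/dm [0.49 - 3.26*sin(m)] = -3.26*cos(m)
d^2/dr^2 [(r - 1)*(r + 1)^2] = 6*r + 2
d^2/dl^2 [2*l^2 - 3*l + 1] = 4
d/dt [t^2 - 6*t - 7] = 2*t - 6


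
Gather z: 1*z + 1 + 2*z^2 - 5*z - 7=2*z^2 - 4*z - 6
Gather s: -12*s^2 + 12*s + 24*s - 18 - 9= -12*s^2 + 36*s - 27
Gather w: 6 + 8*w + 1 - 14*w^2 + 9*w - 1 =-14*w^2 + 17*w + 6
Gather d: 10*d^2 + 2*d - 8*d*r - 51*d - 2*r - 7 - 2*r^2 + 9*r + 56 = 10*d^2 + d*(-8*r - 49) - 2*r^2 + 7*r + 49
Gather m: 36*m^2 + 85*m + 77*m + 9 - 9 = 36*m^2 + 162*m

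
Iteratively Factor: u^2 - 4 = (u + 2)*(u - 2)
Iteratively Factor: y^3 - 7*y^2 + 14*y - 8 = (y - 2)*(y^2 - 5*y + 4) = (y - 2)*(y - 1)*(y - 4)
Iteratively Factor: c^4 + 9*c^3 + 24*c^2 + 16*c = (c + 4)*(c^3 + 5*c^2 + 4*c) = (c + 1)*(c + 4)*(c^2 + 4*c) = c*(c + 1)*(c + 4)*(c + 4)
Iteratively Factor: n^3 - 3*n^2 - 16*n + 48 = (n - 4)*(n^2 + n - 12) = (n - 4)*(n + 4)*(n - 3)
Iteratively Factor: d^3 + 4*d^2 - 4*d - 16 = (d + 4)*(d^2 - 4) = (d - 2)*(d + 4)*(d + 2)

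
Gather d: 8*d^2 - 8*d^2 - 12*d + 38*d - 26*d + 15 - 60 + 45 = 0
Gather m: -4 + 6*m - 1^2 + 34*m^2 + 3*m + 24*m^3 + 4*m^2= 24*m^3 + 38*m^2 + 9*m - 5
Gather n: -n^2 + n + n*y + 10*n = -n^2 + n*(y + 11)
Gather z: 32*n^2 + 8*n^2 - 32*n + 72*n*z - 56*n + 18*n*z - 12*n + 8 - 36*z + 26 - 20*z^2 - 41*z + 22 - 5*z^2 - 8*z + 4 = 40*n^2 - 100*n - 25*z^2 + z*(90*n - 85) + 60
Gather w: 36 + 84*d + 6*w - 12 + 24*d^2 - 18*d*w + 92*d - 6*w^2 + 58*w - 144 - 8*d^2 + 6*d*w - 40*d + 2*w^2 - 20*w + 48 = 16*d^2 + 136*d - 4*w^2 + w*(44 - 12*d) - 72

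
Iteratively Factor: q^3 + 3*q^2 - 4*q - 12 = (q + 2)*(q^2 + q - 6) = (q + 2)*(q + 3)*(q - 2)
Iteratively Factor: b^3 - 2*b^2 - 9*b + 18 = (b - 2)*(b^2 - 9) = (b - 3)*(b - 2)*(b + 3)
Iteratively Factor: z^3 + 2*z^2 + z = (z + 1)*(z^2 + z) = (z + 1)^2*(z)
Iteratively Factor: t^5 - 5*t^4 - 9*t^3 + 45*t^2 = (t)*(t^4 - 5*t^3 - 9*t^2 + 45*t) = t*(t - 3)*(t^3 - 2*t^2 - 15*t) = t*(t - 3)*(t + 3)*(t^2 - 5*t) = t^2*(t - 3)*(t + 3)*(t - 5)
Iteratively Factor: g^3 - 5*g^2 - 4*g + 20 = (g + 2)*(g^2 - 7*g + 10) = (g - 5)*(g + 2)*(g - 2)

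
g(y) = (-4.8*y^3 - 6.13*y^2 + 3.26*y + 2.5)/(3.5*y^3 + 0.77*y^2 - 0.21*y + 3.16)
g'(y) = (-14.4*y^2 - 12.26*y + 3.26)/(3.5*y^3 + 0.77*y^2 - 0.21*y + 3.16) + (-10.5*y^2 - 1.54*y + 0.21)*(-4.8*y^3 - 6.13*y^2 + 3.26*y + 2.5)/(3.5*y^3 + 0.77*y^2 - 0.21*y + 3.16)^2 = (7.105427357601e-15*y^5 + 17.759*y^4 - 20.804*y^3 - 72.9769*y^2 - 42.5916*y + 10.8266)/(12.25*y^6 + 5.39*y^5 - 0.8771*y^4 + 21.7966*y^3 + 4.9105*y^2 - 1.3272*y + 9.9856)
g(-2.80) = -0.76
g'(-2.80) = 0.25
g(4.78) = -1.61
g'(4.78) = 0.03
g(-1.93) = -0.42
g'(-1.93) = 0.62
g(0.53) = 0.47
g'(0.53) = -2.37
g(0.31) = 0.85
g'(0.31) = -0.92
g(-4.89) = -1.04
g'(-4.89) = 0.07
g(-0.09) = 0.68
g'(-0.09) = 1.39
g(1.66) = -1.48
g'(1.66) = -0.50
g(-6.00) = -1.10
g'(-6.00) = 0.05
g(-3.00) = -0.80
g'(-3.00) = 0.21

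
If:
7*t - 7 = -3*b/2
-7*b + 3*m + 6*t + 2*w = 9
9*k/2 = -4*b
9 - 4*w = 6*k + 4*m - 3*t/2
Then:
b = 14/13 - 112*w/507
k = 896*w/4563 - 112/117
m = 155/39 - 1942*w/1521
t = 8*w/169 + 10/13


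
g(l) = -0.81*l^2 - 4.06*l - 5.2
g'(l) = -1.62*l - 4.06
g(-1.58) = -0.81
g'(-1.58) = -1.50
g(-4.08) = -2.12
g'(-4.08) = 2.55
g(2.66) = -21.73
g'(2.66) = -8.37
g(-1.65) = -0.71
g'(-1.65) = -1.39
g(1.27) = -11.66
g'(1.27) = -6.12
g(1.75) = -14.79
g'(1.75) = -6.90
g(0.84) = -9.18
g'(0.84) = -5.42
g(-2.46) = -0.11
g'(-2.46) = -0.07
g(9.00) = -107.35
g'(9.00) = -18.64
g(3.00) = -24.67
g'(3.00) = -8.92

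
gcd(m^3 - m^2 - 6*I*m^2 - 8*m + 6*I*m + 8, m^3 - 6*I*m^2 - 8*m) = m^2 - 6*I*m - 8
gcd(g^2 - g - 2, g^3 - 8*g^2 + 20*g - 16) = g - 2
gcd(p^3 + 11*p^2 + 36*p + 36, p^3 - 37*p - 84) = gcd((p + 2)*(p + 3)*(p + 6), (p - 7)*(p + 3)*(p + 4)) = p + 3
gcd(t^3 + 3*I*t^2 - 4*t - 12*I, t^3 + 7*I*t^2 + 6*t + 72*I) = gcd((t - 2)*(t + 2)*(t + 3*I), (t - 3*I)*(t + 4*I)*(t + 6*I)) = 1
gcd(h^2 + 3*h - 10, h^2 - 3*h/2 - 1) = h - 2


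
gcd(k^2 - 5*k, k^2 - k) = k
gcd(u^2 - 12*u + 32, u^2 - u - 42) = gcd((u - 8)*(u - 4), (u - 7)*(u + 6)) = 1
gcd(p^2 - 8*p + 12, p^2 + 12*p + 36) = 1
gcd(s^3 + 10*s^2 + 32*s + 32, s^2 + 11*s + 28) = s + 4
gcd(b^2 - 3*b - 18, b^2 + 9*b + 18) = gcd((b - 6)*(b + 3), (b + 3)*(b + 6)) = b + 3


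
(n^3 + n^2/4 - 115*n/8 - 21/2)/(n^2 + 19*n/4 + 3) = (n^2 - n/2 - 14)/(n + 4)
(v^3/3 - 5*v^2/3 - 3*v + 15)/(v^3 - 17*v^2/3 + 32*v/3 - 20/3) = (v^3 - 5*v^2 - 9*v + 45)/(3*v^3 - 17*v^2 + 32*v - 20)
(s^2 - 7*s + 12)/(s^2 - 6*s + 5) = (s^2 - 7*s + 12)/(s^2 - 6*s + 5)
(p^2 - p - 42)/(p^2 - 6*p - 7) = (p + 6)/(p + 1)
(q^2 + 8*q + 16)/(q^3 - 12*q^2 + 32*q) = (q^2 + 8*q + 16)/(q*(q^2 - 12*q + 32))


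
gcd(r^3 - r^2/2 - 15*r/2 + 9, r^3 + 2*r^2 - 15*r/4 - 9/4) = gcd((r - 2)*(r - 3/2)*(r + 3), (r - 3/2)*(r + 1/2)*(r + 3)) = r^2 + 3*r/2 - 9/2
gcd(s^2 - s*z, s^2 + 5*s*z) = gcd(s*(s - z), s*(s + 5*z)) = s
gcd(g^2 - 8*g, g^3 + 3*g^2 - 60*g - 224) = g - 8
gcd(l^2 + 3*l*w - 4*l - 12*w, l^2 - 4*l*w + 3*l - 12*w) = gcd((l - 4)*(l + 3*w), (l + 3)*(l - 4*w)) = 1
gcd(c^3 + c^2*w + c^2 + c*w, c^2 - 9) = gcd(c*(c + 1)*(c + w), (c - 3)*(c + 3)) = 1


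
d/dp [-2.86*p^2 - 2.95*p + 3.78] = -5.72*p - 2.95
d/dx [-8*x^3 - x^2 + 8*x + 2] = -24*x^2 - 2*x + 8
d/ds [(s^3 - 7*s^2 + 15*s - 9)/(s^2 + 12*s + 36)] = (s^3 + 18*s^2 - 99*s + 108)/(s^3 + 18*s^2 + 108*s + 216)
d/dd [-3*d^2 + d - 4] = 1 - 6*d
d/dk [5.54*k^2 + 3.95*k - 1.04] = 11.08*k + 3.95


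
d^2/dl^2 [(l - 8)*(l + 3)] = 2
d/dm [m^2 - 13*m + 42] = 2*m - 13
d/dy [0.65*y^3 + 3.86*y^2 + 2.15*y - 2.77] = 1.95*y^2 + 7.72*y + 2.15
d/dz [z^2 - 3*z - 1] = 2*z - 3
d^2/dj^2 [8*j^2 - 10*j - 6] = 16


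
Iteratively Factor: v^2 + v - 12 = (v + 4)*(v - 3)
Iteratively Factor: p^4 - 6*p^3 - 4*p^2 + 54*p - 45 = (p - 1)*(p^3 - 5*p^2 - 9*p + 45) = (p - 1)*(p + 3)*(p^2 - 8*p + 15) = (p - 5)*(p - 1)*(p + 3)*(p - 3)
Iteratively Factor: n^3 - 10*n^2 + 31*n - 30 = (n - 2)*(n^2 - 8*n + 15) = (n - 5)*(n - 2)*(n - 3)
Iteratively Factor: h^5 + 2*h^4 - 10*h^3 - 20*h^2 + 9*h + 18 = (h + 2)*(h^4 - 10*h^2 + 9) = (h - 1)*(h + 2)*(h^3 + h^2 - 9*h - 9) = (h - 1)*(h + 1)*(h + 2)*(h^2 - 9) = (h - 1)*(h + 1)*(h + 2)*(h + 3)*(h - 3)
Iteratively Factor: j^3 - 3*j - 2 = (j + 1)*(j^2 - j - 2) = (j - 2)*(j + 1)*(j + 1)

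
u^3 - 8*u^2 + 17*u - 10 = (u - 5)*(u - 2)*(u - 1)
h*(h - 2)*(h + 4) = h^3 + 2*h^2 - 8*h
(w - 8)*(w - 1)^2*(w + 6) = w^4 - 4*w^3 - 43*w^2 + 94*w - 48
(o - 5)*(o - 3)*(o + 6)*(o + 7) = o^4 + 5*o^3 - 47*o^2 - 141*o + 630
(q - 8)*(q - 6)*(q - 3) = q^3 - 17*q^2 + 90*q - 144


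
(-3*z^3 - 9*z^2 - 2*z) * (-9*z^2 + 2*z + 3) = 27*z^5 + 75*z^4 - 9*z^3 - 31*z^2 - 6*z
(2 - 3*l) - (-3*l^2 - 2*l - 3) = 3*l^2 - l + 5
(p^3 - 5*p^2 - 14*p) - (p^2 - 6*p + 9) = p^3 - 6*p^2 - 8*p - 9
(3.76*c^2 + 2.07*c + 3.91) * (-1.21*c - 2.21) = -4.5496*c^3 - 10.8143*c^2 - 9.3058*c - 8.6411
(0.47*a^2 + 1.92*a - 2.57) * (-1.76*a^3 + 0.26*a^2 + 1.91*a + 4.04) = -0.8272*a^5 - 3.257*a^4 + 5.9201*a^3 + 4.8978*a^2 + 2.8481*a - 10.3828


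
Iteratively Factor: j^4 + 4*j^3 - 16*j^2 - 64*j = (j)*(j^3 + 4*j^2 - 16*j - 64) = j*(j + 4)*(j^2 - 16) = j*(j + 4)^2*(j - 4)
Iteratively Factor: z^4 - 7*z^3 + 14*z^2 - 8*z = (z - 2)*(z^3 - 5*z^2 + 4*z) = z*(z - 2)*(z^2 - 5*z + 4) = z*(z - 4)*(z - 2)*(z - 1)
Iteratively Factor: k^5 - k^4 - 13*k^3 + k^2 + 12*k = (k - 4)*(k^4 + 3*k^3 - k^2 - 3*k) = (k - 4)*(k - 1)*(k^3 + 4*k^2 + 3*k) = (k - 4)*(k - 1)*(k + 1)*(k^2 + 3*k) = (k - 4)*(k - 1)*(k + 1)*(k + 3)*(k)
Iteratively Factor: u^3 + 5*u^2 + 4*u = (u)*(u^2 + 5*u + 4) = u*(u + 1)*(u + 4)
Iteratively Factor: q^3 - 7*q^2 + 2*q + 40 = (q - 4)*(q^2 - 3*q - 10) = (q - 4)*(q + 2)*(q - 5)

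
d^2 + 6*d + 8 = (d + 2)*(d + 4)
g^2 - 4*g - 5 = (g - 5)*(g + 1)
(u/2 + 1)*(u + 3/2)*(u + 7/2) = u^3/2 + 7*u^2/2 + 61*u/8 + 21/4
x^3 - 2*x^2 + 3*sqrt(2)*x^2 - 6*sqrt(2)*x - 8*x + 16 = (x - 2)*(x - sqrt(2))*(x + 4*sqrt(2))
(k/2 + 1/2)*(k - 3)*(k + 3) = k^3/2 + k^2/2 - 9*k/2 - 9/2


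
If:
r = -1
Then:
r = -1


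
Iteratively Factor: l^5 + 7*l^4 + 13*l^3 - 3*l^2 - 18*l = (l + 3)*(l^4 + 4*l^3 + l^2 - 6*l) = (l + 3)^2*(l^3 + l^2 - 2*l) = l*(l + 3)^2*(l^2 + l - 2) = l*(l + 2)*(l + 3)^2*(l - 1)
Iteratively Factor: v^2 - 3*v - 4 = (v + 1)*(v - 4)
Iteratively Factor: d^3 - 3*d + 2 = (d - 1)*(d^2 + d - 2) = (d - 1)^2*(d + 2)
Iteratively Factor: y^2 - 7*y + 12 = (y - 3)*(y - 4)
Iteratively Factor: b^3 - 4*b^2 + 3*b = (b - 1)*(b^2 - 3*b) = b*(b - 1)*(b - 3)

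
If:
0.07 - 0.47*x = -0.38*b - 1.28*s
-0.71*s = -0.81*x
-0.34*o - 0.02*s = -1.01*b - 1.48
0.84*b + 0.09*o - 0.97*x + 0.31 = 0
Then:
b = -0.52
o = 2.80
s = 0.15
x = 0.13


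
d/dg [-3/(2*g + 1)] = 6/(2*g + 1)^2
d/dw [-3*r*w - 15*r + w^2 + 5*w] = -3*r + 2*w + 5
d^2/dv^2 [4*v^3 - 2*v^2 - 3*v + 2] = 24*v - 4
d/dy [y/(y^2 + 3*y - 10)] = (y^2 - y*(2*y + 3) + 3*y - 10)/(y^2 + 3*y - 10)^2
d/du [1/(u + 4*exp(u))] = (-4*exp(u) - 1)/(u + 4*exp(u))^2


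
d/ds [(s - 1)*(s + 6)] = 2*s + 5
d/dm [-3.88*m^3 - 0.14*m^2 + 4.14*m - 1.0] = -11.64*m^2 - 0.28*m + 4.14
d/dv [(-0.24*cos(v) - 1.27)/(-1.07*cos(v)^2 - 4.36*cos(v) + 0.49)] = (0.2568*cos(v)^2 + 2.7178*cos(v) + 5.6548)*sin(v)/(1.1449*cos(v)^4 + 9.3304*cos(v)^3 + 17.961*cos(v)^2 - 4.2728*cos(v) + 0.2401)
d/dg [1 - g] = -1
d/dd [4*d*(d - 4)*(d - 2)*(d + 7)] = 16*d^3 + 12*d^2 - 272*d + 224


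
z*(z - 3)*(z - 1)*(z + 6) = z^4 + 2*z^3 - 21*z^2 + 18*z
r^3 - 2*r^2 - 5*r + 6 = (r - 3)*(r - 1)*(r + 2)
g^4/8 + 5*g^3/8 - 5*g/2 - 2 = (g/4 + 1)*(g/2 + 1/2)*(g - 2)*(g + 2)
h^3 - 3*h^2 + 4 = (h - 2)^2*(h + 1)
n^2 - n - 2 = (n - 2)*(n + 1)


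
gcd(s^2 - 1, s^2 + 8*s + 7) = s + 1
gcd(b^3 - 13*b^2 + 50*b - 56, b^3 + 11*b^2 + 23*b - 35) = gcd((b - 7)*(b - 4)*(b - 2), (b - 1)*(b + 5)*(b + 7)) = 1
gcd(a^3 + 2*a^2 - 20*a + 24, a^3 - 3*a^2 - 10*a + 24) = a - 2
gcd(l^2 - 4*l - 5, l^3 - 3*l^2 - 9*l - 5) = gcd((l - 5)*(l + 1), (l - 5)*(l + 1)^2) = l^2 - 4*l - 5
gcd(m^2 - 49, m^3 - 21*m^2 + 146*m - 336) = m - 7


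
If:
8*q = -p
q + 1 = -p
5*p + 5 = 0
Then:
No Solution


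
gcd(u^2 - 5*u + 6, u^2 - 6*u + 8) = u - 2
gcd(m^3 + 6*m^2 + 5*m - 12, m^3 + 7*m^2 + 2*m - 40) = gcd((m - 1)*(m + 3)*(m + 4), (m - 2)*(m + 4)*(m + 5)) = m + 4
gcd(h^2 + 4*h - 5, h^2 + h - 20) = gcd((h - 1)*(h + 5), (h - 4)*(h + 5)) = h + 5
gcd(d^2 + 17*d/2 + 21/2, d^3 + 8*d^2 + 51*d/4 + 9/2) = d + 3/2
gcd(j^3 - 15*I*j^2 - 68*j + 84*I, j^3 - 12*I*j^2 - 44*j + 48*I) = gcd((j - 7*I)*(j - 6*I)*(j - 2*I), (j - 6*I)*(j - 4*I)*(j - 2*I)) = j^2 - 8*I*j - 12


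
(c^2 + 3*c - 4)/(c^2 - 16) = (c - 1)/(c - 4)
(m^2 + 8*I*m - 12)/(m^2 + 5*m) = (m^2 + 8*I*m - 12)/(m*(m + 5))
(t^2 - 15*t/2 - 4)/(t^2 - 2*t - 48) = (t + 1/2)/(t + 6)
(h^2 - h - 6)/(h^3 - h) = (h^2 - h - 6)/(h^3 - h)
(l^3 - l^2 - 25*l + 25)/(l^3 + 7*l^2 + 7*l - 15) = (l - 5)/(l + 3)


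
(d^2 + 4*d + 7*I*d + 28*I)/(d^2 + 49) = (d + 4)/(d - 7*I)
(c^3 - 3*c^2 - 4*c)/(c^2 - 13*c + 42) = c*(c^2 - 3*c - 4)/(c^2 - 13*c + 42)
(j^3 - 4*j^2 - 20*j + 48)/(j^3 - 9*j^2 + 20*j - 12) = (j + 4)/(j - 1)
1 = 1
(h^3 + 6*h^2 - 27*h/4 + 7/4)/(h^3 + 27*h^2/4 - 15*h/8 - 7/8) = 2*(2*h - 1)/(4*h + 1)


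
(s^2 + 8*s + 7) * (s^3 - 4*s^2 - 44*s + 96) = s^5 + 4*s^4 - 69*s^3 - 284*s^2 + 460*s + 672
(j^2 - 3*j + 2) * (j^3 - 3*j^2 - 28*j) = j^5 - 6*j^4 - 17*j^3 + 78*j^2 - 56*j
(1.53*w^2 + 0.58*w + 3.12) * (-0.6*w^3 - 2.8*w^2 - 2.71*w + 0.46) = -0.918*w^5 - 4.632*w^4 - 7.6423*w^3 - 9.604*w^2 - 8.1884*w + 1.4352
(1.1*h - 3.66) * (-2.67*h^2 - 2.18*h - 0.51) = -2.937*h^3 + 7.3742*h^2 + 7.4178*h + 1.8666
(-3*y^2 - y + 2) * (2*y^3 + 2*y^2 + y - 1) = -6*y^5 - 8*y^4 - y^3 + 6*y^2 + 3*y - 2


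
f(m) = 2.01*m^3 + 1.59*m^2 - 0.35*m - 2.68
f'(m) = 6.03*m^2 + 3.18*m - 0.35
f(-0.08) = -2.64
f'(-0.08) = -0.57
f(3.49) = 100.91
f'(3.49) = 84.19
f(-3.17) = -49.62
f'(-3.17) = 50.16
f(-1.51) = -5.45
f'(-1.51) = 8.60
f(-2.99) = -41.15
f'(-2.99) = 44.05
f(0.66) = -1.64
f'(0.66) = 4.38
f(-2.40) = -20.47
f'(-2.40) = 26.75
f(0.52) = -2.15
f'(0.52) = 2.93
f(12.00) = 3695.36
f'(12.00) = 906.13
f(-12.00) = -3242.80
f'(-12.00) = 829.81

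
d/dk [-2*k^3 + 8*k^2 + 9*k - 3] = -6*k^2 + 16*k + 9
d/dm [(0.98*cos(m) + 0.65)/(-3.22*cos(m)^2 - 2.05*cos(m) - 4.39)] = (-3.1556*cos(m)^2 - 4.186*cos(m) + 2.9697)*sin(m)/(10.3684*cos(m)^4 + 13.202*cos(m)^3 + 32.4741*cos(m)^2 + 17.999*cos(m) + 19.2721)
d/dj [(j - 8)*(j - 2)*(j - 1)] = 3*j^2 - 22*j + 26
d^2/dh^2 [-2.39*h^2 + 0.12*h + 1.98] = -4.78000000000000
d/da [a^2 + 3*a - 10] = 2*a + 3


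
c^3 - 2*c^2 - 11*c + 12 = (c - 4)*(c - 1)*(c + 3)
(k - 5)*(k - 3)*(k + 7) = k^3 - k^2 - 41*k + 105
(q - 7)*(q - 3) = q^2 - 10*q + 21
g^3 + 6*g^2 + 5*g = g*(g + 1)*(g + 5)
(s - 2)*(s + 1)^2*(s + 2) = s^4 + 2*s^3 - 3*s^2 - 8*s - 4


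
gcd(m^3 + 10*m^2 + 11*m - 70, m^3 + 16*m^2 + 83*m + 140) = m^2 + 12*m + 35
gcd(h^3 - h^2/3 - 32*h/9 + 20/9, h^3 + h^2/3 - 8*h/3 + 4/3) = h^2 + 4*h/3 - 4/3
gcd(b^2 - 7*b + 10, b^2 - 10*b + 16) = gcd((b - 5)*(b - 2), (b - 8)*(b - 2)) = b - 2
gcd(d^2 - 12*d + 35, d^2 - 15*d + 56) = d - 7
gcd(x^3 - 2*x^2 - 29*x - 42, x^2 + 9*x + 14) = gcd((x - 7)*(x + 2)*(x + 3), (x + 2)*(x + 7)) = x + 2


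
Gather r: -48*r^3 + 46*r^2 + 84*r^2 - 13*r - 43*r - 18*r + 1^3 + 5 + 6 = -48*r^3 + 130*r^2 - 74*r + 12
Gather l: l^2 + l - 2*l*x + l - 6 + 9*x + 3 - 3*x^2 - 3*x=l^2 + l*(2 - 2*x) - 3*x^2 + 6*x - 3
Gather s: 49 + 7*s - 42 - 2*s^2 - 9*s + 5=-2*s^2 - 2*s + 12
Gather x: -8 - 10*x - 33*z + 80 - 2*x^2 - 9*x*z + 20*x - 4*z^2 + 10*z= -2*x^2 + x*(10 - 9*z) - 4*z^2 - 23*z + 72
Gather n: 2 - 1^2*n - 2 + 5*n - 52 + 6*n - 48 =10*n - 100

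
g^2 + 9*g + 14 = (g + 2)*(g + 7)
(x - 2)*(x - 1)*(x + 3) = x^3 - 7*x + 6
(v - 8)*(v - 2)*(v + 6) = v^3 - 4*v^2 - 44*v + 96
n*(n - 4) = n^2 - 4*n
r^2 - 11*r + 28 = (r - 7)*(r - 4)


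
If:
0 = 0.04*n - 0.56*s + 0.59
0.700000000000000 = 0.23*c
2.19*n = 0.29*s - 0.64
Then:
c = 3.04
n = -0.15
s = 1.04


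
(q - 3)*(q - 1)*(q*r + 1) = q^3*r - 4*q^2*r + q^2 + 3*q*r - 4*q + 3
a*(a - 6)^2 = a^3 - 12*a^2 + 36*a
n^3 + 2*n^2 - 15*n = n*(n - 3)*(n + 5)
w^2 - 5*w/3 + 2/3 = (w - 1)*(w - 2/3)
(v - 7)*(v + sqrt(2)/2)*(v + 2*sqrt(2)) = v^3 - 7*v^2 + 5*sqrt(2)*v^2/2 - 35*sqrt(2)*v/2 + 2*v - 14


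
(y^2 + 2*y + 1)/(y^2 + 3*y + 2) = (y + 1)/(y + 2)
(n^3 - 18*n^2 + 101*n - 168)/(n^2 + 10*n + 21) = (n^3 - 18*n^2 + 101*n - 168)/(n^2 + 10*n + 21)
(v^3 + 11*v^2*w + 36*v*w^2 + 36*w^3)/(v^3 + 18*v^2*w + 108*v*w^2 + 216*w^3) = (v^2 + 5*v*w + 6*w^2)/(v^2 + 12*v*w + 36*w^2)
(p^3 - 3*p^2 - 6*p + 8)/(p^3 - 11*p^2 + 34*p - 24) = (p + 2)/(p - 6)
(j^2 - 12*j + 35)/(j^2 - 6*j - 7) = (j - 5)/(j + 1)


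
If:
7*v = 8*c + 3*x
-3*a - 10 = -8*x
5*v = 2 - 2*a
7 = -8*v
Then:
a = 51/16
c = -1723/1024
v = -7/8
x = 313/128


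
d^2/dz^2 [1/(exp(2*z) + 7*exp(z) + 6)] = (2*(2*exp(z) + 7)^2*exp(z) - (4*exp(z) + 7)*(exp(2*z) + 7*exp(z) + 6))*exp(z)/(exp(2*z) + 7*exp(z) + 6)^3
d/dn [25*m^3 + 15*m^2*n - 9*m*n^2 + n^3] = 15*m^2 - 18*m*n + 3*n^2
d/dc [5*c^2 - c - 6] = 10*c - 1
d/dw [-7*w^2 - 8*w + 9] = -14*w - 8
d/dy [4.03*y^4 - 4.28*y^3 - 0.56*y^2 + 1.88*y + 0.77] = 16.12*y^3 - 12.84*y^2 - 1.12*y + 1.88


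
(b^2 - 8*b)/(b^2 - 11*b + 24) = b/(b - 3)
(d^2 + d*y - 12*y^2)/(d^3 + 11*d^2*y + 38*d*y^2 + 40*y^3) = (d - 3*y)/(d^2 + 7*d*y + 10*y^2)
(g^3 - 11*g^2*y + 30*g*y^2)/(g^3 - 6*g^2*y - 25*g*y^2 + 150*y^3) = g/(g + 5*y)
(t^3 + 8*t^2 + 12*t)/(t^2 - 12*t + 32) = t*(t^2 + 8*t + 12)/(t^2 - 12*t + 32)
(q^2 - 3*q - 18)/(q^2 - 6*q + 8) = (q^2 - 3*q - 18)/(q^2 - 6*q + 8)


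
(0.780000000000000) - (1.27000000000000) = -0.490000000000000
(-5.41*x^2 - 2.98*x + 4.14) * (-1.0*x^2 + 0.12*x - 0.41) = 5.41*x^4 + 2.3308*x^3 - 2.2795*x^2 + 1.7186*x - 1.6974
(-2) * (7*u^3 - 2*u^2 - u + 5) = -14*u^3 + 4*u^2 + 2*u - 10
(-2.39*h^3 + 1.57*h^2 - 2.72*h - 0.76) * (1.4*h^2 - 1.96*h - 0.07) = -3.346*h^5 + 6.8824*h^4 - 6.7179*h^3 + 4.1573*h^2 + 1.68*h + 0.0532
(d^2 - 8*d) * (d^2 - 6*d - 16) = d^4 - 14*d^3 + 32*d^2 + 128*d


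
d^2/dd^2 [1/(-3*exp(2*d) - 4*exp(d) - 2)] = 4*((3*exp(d) + 1)*(3*exp(2*d) + 4*exp(d) + 2) - 2*(3*exp(d) + 2)^2*exp(d))*exp(d)/(3*exp(2*d) + 4*exp(d) + 2)^3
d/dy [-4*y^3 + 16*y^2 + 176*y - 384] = -12*y^2 + 32*y + 176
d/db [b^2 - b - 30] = 2*b - 1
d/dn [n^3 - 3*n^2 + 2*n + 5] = 3*n^2 - 6*n + 2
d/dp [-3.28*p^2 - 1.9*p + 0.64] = -6.56*p - 1.9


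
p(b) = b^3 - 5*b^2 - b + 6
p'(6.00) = 47.00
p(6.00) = 36.00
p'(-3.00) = 56.00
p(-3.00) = -63.00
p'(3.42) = -0.11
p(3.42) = -15.90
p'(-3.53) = 71.68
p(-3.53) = -96.76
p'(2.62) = -6.61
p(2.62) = -12.96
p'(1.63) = -9.33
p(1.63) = -4.58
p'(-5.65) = 151.27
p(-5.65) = -328.32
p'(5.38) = 32.03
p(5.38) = 11.62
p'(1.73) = -9.32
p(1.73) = -5.52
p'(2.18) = -8.54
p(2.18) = -9.58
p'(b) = 3*b^2 - 10*b - 1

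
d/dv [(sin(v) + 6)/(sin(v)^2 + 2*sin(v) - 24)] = -cos(v)/(sin(v) - 4)^2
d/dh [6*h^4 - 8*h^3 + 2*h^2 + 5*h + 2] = 24*h^3 - 24*h^2 + 4*h + 5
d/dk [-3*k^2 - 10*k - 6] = -6*k - 10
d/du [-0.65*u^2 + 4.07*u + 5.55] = 4.07 - 1.3*u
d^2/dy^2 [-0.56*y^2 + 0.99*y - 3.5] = -1.12000000000000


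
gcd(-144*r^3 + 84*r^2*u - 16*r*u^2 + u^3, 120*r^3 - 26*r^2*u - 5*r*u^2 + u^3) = 24*r^2 - 10*r*u + u^2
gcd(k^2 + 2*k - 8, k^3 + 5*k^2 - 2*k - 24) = k^2 + 2*k - 8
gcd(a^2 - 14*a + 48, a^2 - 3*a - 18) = a - 6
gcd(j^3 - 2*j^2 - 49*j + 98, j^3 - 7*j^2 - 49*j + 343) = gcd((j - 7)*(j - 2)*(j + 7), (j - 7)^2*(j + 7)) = j^2 - 49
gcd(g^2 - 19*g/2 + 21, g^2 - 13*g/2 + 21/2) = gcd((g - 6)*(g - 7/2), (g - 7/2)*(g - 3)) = g - 7/2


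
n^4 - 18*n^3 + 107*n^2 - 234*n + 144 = (n - 8)*(n - 6)*(n - 3)*(n - 1)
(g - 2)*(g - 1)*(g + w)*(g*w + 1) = g^4*w + g^3*w^2 - 3*g^3*w + g^3 - 3*g^2*w^2 + 3*g^2*w - 3*g^2 + 2*g*w^2 - 3*g*w + 2*g + 2*w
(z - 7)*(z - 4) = z^2 - 11*z + 28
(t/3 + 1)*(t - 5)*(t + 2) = t^3/3 - 19*t/3 - 10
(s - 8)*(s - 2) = s^2 - 10*s + 16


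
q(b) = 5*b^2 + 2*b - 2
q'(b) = 10*b + 2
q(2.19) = 26.36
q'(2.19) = 23.90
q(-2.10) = 15.85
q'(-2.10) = -19.00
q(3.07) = 51.26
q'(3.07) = 32.70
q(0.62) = 1.16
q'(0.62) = 8.20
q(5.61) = 166.58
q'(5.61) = 58.10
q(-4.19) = 77.40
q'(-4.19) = -39.90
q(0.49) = 0.18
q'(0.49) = 6.90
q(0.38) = -0.52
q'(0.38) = 5.80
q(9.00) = 421.00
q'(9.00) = 92.00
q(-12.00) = 694.00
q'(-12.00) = -118.00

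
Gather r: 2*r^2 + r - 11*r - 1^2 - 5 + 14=2*r^2 - 10*r + 8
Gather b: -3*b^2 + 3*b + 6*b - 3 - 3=-3*b^2 + 9*b - 6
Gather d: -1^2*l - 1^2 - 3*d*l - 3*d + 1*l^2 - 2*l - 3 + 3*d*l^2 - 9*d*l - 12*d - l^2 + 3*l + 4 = d*(3*l^2 - 12*l - 15)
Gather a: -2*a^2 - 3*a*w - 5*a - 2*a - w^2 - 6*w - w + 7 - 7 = -2*a^2 + a*(-3*w - 7) - w^2 - 7*w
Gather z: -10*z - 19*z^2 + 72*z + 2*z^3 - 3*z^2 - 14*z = 2*z^3 - 22*z^2 + 48*z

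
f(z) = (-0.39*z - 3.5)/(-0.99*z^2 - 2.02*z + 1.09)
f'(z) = (-0.39*z - 3.5)*(1.98*z + 2.02)/(-0.99*z^2 - 2.02*z + 1.09)^2 - 0.39/(-0.99*z^2 - 2.02*z + 1.09) = (0.3861*z^2 + 0.7878*z - (0.39*z + 3.5)*(1.98*z + 2.02) - 0.4251)/(0.99*z^2 + 2.02*z - 1.09)^2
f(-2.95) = 1.50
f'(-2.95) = 3.91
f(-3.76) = 0.38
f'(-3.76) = 0.46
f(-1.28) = -1.46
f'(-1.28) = 0.18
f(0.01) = -3.28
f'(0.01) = -6.61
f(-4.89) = 0.13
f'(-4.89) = 0.11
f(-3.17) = 0.92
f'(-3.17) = 1.76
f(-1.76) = -1.78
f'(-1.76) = 1.41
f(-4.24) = 0.23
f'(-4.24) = 0.23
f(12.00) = 0.05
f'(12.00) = -0.01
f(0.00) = -3.21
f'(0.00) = -6.31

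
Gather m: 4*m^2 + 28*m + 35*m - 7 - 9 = 4*m^2 + 63*m - 16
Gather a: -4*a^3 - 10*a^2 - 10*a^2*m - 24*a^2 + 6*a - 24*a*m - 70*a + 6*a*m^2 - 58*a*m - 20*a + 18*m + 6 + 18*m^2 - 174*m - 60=-4*a^3 + a^2*(-10*m - 34) + a*(6*m^2 - 82*m - 84) + 18*m^2 - 156*m - 54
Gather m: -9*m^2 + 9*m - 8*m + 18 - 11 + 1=-9*m^2 + m + 8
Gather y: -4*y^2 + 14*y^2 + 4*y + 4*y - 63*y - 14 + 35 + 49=10*y^2 - 55*y + 70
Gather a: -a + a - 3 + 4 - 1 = 0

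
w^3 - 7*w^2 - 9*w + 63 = (w - 7)*(w - 3)*(w + 3)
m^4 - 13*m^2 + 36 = (m - 3)*(m - 2)*(m + 2)*(m + 3)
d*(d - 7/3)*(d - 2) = d^3 - 13*d^2/3 + 14*d/3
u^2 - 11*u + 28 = (u - 7)*(u - 4)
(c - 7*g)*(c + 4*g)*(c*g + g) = c^3*g - 3*c^2*g^2 + c^2*g - 28*c*g^3 - 3*c*g^2 - 28*g^3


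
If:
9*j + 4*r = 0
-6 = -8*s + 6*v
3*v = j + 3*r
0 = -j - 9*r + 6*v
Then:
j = 0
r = 0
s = 3/4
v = 0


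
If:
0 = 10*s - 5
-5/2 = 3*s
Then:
No Solution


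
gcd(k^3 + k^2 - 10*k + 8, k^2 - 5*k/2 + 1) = k - 2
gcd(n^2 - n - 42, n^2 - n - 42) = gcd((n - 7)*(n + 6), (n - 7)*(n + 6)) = n^2 - n - 42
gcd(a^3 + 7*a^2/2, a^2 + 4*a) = a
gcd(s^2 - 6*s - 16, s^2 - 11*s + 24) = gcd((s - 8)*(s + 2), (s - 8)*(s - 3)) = s - 8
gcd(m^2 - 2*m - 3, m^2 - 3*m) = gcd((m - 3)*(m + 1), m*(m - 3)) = m - 3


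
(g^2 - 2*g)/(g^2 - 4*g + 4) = g/(g - 2)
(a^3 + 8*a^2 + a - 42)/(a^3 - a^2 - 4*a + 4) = (a^2 + 10*a + 21)/(a^2 + a - 2)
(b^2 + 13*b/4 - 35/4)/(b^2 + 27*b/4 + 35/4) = (4*b - 7)/(4*b + 7)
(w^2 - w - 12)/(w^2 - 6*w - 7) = (-w^2 + w + 12)/(-w^2 + 6*w + 7)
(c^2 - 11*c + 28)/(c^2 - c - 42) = (c - 4)/(c + 6)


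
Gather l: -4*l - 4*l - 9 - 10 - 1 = -8*l - 20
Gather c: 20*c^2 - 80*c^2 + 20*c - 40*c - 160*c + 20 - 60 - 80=-60*c^2 - 180*c - 120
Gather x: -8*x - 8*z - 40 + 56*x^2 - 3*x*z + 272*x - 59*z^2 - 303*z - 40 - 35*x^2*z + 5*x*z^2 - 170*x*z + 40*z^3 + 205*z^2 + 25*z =x^2*(56 - 35*z) + x*(5*z^2 - 173*z + 264) + 40*z^3 + 146*z^2 - 286*z - 80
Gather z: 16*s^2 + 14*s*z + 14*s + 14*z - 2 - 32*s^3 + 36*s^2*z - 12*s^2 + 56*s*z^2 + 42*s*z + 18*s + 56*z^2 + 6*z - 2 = -32*s^3 + 4*s^2 + 32*s + z^2*(56*s + 56) + z*(36*s^2 + 56*s + 20) - 4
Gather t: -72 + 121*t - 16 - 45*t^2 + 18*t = -45*t^2 + 139*t - 88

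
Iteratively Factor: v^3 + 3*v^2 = (v)*(v^2 + 3*v) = v*(v + 3)*(v)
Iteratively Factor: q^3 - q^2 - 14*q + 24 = (q + 4)*(q^2 - 5*q + 6) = (q - 2)*(q + 4)*(q - 3)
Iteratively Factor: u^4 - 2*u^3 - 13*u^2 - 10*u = (u + 2)*(u^3 - 4*u^2 - 5*u) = u*(u + 2)*(u^2 - 4*u - 5) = u*(u + 1)*(u + 2)*(u - 5)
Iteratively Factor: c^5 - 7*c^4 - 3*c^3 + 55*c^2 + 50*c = (c - 5)*(c^4 - 2*c^3 - 13*c^2 - 10*c) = (c - 5)*(c + 1)*(c^3 - 3*c^2 - 10*c) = c*(c - 5)*(c + 1)*(c^2 - 3*c - 10) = c*(c - 5)^2*(c + 1)*(c + 2)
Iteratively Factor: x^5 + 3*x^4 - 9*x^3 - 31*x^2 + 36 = (x - 3)*(x^4 + 6*x^3 + 9*x^2 - 4*x - 12) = (x - 3)*(x + 2)*(x^3 + 4*x^2 + x - 6) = (x - 3)*(x - 1)*(x + 2)*(x^2 + 5*x + 6) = (x - 3)*(x - 1)*(x + 2)*(x + 3)*(x + 2)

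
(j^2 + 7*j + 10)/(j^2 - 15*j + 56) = (j^2 + 7*j + 10)/(j^2 - 15*j + 56)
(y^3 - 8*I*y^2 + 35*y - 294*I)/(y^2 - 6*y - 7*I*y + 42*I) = (y^2 - I*y + 42)/(y - 6)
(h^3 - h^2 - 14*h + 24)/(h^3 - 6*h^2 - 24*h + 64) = (h - 3)/(h - 8)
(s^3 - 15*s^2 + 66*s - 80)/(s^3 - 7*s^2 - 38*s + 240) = (s - 2)/(s + 6)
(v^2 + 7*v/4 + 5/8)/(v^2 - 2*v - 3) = (8*v^2 + 14*v + 5)/(8*(v^2 - 2*v - 3))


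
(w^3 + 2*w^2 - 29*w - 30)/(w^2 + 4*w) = (w^3 + 2*w^2 - 29*w - 30)/(w*(w + 4))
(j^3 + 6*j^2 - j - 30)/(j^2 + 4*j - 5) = (j^2 + j - 6)/(j - 1)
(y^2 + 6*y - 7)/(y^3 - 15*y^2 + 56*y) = (y^2 + 6*y - 7)/(y*(y^2 - 15*y + 56))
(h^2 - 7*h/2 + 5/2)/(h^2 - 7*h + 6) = (h - 5/2)/(h - 6)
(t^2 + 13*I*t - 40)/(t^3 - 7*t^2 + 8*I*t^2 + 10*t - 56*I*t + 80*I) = (t + 5*I)/(t^2 - 7*t + 10)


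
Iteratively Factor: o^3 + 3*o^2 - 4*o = (o - 1)*(o^2 + 4*o) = o*(o - 1)*(o + 4)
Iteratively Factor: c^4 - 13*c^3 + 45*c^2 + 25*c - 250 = (c + 2)*(c^3 - 15*c^2 + 75*c - 125) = (c - 5)*(c + 2)*(c^2 - 10*c + 25) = (c - 5)^2*(c + 2)*(c - 5)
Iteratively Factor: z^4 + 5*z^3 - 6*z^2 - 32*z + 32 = (z - 2)*(z^3 + 7*z^2 + 8*z - 16) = (z - 2)*(z - 1)*(z^2 + 8*z + 16) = (z - 2)*(z - 1)*(z + 4)*(z + 4)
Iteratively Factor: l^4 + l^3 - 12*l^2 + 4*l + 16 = (l + 4)*(l^3 - 3*l^2 + 4) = (l - 2)*(l + 4)*(l^2 - l - 2) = (l - 2)^2*(l + 4)*(l + 1)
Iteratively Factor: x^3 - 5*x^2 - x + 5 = (x - 5)*(x^2 - 1) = (x - 5)*(x - 1)*(x + 1)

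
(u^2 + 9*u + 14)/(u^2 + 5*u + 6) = (u + 7)/(u + 3)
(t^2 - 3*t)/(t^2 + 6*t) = (t - 3)/(t + 6)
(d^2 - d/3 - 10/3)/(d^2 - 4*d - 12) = (-3*d^2 + d + 10)/(3*(-d^2 + 4*d + 12))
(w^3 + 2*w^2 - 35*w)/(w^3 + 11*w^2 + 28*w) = (w - 5)/(w + 4)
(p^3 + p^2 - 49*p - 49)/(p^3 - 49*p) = (p + 1)/p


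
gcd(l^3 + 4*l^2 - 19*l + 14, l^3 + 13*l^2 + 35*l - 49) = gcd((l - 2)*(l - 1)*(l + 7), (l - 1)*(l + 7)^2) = l^2 + 6*l - 7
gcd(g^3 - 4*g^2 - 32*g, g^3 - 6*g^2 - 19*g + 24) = g - 8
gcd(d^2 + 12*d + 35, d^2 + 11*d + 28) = d + 7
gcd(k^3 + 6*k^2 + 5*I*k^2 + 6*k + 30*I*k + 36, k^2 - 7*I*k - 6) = k - I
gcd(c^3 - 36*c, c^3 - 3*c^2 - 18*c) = c^2 - 6*c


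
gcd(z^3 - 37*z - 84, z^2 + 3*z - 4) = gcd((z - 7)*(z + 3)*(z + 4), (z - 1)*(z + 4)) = z + 4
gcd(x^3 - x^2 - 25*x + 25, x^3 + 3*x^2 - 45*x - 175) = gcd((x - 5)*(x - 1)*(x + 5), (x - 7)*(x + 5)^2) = x + 5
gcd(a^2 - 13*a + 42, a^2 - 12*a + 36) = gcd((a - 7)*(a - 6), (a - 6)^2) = a - 6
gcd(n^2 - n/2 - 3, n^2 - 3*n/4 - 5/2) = n - 2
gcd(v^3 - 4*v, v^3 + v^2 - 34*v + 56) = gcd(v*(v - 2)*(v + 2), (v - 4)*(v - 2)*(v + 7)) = v - 2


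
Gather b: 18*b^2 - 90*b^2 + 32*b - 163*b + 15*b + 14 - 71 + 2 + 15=-72*b^2 - 116*b - 40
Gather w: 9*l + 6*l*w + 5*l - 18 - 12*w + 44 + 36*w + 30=14*l + w*(6*l + 24) + 56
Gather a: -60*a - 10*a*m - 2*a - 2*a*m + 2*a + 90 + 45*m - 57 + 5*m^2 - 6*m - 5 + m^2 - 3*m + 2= a*(-12*m - 60) + 6*m^2 + 36*m + 30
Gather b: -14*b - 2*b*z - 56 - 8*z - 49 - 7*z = b*(-2*z - 14) - 15*z - 105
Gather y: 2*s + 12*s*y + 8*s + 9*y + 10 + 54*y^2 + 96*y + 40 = 10*s + 54*y^2 + y*(12*s + 105) + 50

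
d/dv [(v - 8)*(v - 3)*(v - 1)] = 3*v^2 - 24*v + 35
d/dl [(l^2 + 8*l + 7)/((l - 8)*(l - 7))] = (-23*l^2 + 98*l + 553)/(l^4 - 30*l^3 + 337*l^2 - 1680*l + 3136)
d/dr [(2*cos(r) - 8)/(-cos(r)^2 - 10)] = 2*(sin(r)^2 + 8*cos(r) + 9)*sin(r)/(cos(r)^2 + 10)^2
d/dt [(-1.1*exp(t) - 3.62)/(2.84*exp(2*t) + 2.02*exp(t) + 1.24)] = (3.124*exp(2*t) + 20.5616*exp(t) + 5.9484)*exp(t)/(8.0656*exp(4*t) + 11.4736*exp(3*t) + 11.1236*exp(2*t) + 5.0096*exp(t) + 1.5376)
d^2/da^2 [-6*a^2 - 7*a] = -12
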